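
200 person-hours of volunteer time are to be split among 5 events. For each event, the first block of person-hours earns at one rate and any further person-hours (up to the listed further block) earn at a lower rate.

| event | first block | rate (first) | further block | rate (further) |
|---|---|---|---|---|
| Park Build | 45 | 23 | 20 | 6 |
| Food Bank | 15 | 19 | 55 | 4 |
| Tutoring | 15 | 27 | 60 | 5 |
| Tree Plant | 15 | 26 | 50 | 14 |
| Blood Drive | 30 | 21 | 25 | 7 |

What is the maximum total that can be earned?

3650

Treat each block as its own option and order by rate: Tutoring/tier1 27 > Tree Plant/tier1 26 > Park Build/tier1 23 > Blood Drive/tier1 21 > Food Bank/tier1 19 > Tree Plant/tier2 14 > Blood Drive/tier2 7 > Park Build/tier2 6 > Tutoring/tier2 5 > Food Bank/tier2 4.
Tutoring tier1 at 27: fill all 15 → 185 left.
Tree Plant tier1 at 26: fill all 15 → 170 left.
Park Build/tier1 (23): +45 → 125 left.
Blood Drive/tier1 (21): +30 → 95 left.
Food Bank tier1 at 19: fill all 15 → 80 left.
Tree Plant/tier2 (14): +50 → 30 left.
Blood Drive tier2 at 7: fill all 25 → 5 left.
Park Build tier2 at 6: only 5 left, fill 5.
Total = 27×15 + 26×15 + 23×45 + 21×30 + 19×15 + 14×50 + 7×25 + 6×5 = 3650.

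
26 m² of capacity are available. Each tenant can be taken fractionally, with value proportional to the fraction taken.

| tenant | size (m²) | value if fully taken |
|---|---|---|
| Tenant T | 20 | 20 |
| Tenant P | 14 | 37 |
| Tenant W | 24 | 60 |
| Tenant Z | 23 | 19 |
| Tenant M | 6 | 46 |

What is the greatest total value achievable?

Sort by value density: Tenant M 46/6≈7.67, Tenant P 37/14≈2.64, Tenant W 60/24≈2.5, Tenant T 20/20≈1, Tenant Z 19/23≈0.826.
Take all of Tenant M (6 m², value 46) — 20 m² left.
Take all of Tenant P (14 m², value 37) — 6 m² left.
Fill the last 6 m² with part of Tenant W: 6/24 of it earns 15.
Total value = 98.

98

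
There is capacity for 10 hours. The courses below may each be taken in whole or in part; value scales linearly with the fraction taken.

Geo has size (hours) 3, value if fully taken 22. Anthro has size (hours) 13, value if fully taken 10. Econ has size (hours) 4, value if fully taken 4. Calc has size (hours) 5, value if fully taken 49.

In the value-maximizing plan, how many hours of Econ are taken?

2

Rank by value-to-size ratio: Calc 49/5≈9.8, Geo 22/3≈7.33, Econ 4/4≈1, Anthro 10/13≈0.769.
Take all of Calc (5 hours, value 49) → 5 hours left.
All 3 hours of Geo fit (value 22) → 2 remain.
Fill the last 2 hours with part of Econ: 2/4 of it earns 2.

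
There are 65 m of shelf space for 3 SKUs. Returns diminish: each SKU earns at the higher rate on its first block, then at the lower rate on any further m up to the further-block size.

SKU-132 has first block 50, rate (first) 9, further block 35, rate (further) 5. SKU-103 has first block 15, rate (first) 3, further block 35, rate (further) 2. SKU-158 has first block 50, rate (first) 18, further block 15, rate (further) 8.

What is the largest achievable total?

Order all 6 blocks by rate: SKU-158/tier1 18 > SKU-132/tier1 9 > SKU-158/tier2 8 > SKU-132/tier2 5 > SKU-103/tier1 3 > SKU-103/tier2 2.
Fill SKU-158 tier1 block (50 at 18) ; 15 left.
15 remain; put them into SKU-132 tier1 at 9.
Total = 18×50 + 9×15 = 1035.

1035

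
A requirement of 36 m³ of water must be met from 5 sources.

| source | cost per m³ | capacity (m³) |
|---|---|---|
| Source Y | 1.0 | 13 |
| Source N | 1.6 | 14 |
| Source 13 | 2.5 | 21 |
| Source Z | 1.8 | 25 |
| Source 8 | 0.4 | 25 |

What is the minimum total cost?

Fill from the cheapest source first.
Source 8 (0.4): use full 25 → 11 m³ to go.
Take 11 from Source Y at 1.0 to finish.
Source N, Source Z, Source 13: unused.
Cost = 25×0.4 + 11×1.0 = 21.

21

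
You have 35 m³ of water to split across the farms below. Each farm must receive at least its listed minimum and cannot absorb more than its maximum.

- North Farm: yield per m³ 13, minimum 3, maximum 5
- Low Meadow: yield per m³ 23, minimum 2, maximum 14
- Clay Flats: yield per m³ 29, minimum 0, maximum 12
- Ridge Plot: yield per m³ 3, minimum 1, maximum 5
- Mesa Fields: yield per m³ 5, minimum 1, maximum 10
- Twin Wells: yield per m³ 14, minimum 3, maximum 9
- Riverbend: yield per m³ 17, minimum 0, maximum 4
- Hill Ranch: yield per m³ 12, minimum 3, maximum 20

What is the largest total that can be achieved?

749

Meeting every minimum uses 3+2+0+1+1+3+0+3 = 13 m³, leaving 22.
Rank by yield per m³: Clay Flats 29 > Low Meadow 23 > Riverbend 17 > Twin Wells 14 > North Farm 13 > Hill Ranch 12 > Mesa Fields 5 > Ridge Plot 3.
Clay Flats takes 12 more to reach its cap of 12 ; 10 left.
Low Meadow: +10 (room for 12) → 12. Pool exhausted.
Total = 13×3 + 23×12 + 29×12 + 3×1 + 5×1 + 14×3 + 12×3 = 749.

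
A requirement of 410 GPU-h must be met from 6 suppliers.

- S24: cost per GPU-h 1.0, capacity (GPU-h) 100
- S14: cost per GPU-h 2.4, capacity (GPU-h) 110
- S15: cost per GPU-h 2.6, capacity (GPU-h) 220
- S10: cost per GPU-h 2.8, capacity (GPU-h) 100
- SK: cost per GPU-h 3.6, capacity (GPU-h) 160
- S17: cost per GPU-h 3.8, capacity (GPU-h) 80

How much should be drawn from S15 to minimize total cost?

200

Fill from the cheapest supplier first.
S24 (1.0): use full 100 — 310 GPU-h to go.
S14 at 2.4: take all 110 GPU-h — 200 still needed.
Take 200 from S15 at 2.6 to finish.
S10, SK, S17: unused.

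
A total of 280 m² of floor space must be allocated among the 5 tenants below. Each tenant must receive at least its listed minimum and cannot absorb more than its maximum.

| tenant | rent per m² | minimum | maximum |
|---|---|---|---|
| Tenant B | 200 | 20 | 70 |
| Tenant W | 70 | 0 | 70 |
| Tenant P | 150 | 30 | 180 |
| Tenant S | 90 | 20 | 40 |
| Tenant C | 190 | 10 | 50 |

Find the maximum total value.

Meeting every minimum uses 20+0+30+20+10 = 80 m², leaving 200.
Order the tenants by rent per m²: Tenant B 200 > Tenant C 190 > Tenant P 150 > Tenant S 90 > Tenant W 70.
Tenant B: +50 to 70 (cap) → 150 left.
Give Tenant C 40 more to hit its cap of 50 → 110 left.
Tenant P has room for 150 more but only 110 remain, so it gets 140.
Total = 200×70 + 150×140 + 90×20 + 190×50 = 46300.

46300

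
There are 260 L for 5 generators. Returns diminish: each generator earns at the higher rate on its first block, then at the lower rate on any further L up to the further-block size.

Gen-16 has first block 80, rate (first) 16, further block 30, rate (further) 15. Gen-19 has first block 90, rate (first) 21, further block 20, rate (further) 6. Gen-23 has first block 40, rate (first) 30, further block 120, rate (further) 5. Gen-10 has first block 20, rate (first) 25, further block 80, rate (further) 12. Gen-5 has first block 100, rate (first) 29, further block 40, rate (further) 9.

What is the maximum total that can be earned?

Rank every tier by rate: Gen-23/first 30 > Gen-5/first 29 > Gen-10/first 25 > Gen-19/first 21 > Gen-16/first 16 > Gen-16/second 15 > Gen-10/second 12 > Gen-5/second 9 > Gen-19/second 6 > Gen-23/second 5.
Fill Gen-23 first block (40 at 30) — 220 left.
Gen-5 first at 29: fill all 100 — 120 left.
Gen-10 first at 25: fill all 20 — 100 left.
Fill Gen-19 first block (90 at 21) — 10 left.
Gen-16/first: +10 of 80 at 16; pool empty.
Total = 30×40 + 29×100 + 25×20 + 21×90 + 16×10 = 6650.

6650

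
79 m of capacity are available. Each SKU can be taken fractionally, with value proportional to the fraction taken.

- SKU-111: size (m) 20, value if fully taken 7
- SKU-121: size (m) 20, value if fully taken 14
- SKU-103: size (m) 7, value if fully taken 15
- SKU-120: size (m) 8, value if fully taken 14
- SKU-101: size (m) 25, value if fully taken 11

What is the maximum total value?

60.65

Rank by value-to-size ratio: SKU-103 15/7≈2.14, SKU-120 14/8≈1.75, SKU-121 14/20≈0.7, SKU-101 11/25≈0.44, SKU-111 7/20≈0.35.
SKU-103: take in full, 7 m for value 15 — 72 left.
All 8 m of SKU-120 fit (value 14) — 64 remain.
SKU-121: take in full, 20 m for value 14 — 44 left.
SKU-101: take in full, 25 m for value 11 — 19 left.
Fill the last 19 m with part of SKU-111: 19/20 of it earns 6.65.
Total value = 60.65.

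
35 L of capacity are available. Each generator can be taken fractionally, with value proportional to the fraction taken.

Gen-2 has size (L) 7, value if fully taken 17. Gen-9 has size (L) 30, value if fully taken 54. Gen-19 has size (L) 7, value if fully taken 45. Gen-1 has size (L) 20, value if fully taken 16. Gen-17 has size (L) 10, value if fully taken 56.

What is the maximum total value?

Sort by value density: Gen-19 45/7≈6.43, Gen-17 56/10≈5.6, Gen-2 17/7≈2.43, Gen-9 54/30≈1.8, Gen-1 16/20≈0.8.
Take all of Gen-19 (7 L, value 45) → 28 L left.
Gen-17: take in full, 10 L for value 56 → 18 left.
Take all of Gen-2 (7 L, value 17) → 11 L left.
11 L left: a 11/30 share of Gen-9 gives 54×11/30 = 19.8.
Total value = 137.8.

137.8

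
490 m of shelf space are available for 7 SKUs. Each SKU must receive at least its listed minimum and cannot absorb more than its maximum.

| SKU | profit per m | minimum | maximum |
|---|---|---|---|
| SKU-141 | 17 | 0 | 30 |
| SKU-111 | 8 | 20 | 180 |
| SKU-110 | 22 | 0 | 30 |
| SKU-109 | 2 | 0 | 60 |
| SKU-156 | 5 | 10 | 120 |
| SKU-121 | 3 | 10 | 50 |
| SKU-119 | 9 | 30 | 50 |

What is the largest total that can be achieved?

Meeting every minimum uses 0+20+0+0+10+10+30 = 70 m, leaving 420.
Highest profit per m first: SKU-110 22 > SKU-141 17 > SKU-119 9 > SKU-111 8 > SKU-156 5 > SKU-121 3 > SKU-109 2.
SKU-110 takes 30 more to reach its cap of 30 → 390 left.
SKU-141 takes 30 more to reach its cap of 30 → 360 left.
SKU-119 takes 20 more to reach its cap of 50 → 340 left.
SKU-111 takes 160 more to reach its cap of 180 → 180 left.
SKU-156 takes 110 more to reach its cap of 120 → 70 left.
SKU-121 takes 40 more to reach its cap of 50 → 30 left.
Only 30 left; SKU-109 takes them to reach 30.
Total = 17×30 + 8×180 + 22×30 + 2×30 + 5×120 + 3×50 + 9×50 = 3870.

3870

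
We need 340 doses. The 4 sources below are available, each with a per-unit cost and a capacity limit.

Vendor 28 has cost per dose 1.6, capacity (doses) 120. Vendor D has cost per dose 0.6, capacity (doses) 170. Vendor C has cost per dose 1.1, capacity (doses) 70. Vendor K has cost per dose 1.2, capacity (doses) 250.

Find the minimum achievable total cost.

299

Use sources in increasing cost order.
Take 170 from Vendor D at 0.6 — need 170 more.
Vendor C (1.1): use full 70 — 100 doses to go.
Vendor K (1.2): take the remaining 100 — done.
Vendor 28: unused.
Cost = 170×0.6 + 70×1.1 + 100×1.2 = 299.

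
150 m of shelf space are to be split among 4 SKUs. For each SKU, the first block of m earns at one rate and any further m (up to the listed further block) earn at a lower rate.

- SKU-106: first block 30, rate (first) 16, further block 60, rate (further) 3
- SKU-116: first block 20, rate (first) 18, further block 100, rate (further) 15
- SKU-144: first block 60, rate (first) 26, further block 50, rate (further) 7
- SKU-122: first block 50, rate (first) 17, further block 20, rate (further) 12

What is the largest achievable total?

Rank every tier by rate: SKU-144/first 26 > SKU-116/first 18 > SKU-122/first 17 > SKU-106/first 16 > SKU-116/second 15 > SKU-122/second 12 > SKU-144/second 7 > SKU-106/second 3.
SKU-144/first (26): +60 — 90 left.
SKU-116/first (18): +20 — 70 left.
Fill SKU-122 first block (50 at 17) — 20 left.
SKU-106 first at 16: only 20 left, fill 20.
Total = 26×60 + 18×20 + 17×50 + 16×20 = 3090.

3090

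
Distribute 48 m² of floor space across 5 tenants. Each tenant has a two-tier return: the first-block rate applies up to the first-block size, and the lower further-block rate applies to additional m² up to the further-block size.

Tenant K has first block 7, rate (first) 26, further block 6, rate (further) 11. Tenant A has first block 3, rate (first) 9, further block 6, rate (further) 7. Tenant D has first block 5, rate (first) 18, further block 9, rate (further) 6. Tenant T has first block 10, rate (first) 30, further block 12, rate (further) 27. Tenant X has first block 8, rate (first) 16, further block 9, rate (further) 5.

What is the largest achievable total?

1090

Order all 10 blocks by rate: Tenant T/T1 30 > Tenant T/T2 27 > Tenant K/T1 26 > Tenant D/T1 18 > Tenant X/T1 16 > Tenant K/T2 11 > Tenant A/T1 9 > Tenant A/T2 7 > Tenant D/T2 6 > Tenant X/T2 5.
Tenant T T1 at 30: fill all 10 → 38 left.
Tenant T/T2 (27): +12 → 26 left.
Tenant K T1 at 26: fill all 7 → 19 left.
Fill Tenant D T1 block (5 at 18) → 14 left.
Fill Tenant X T1 block (8 at 16) → 6 left.
Fill Tenant K T2 block (6 at 11) → 0 left.
Total = 30×10 + 27×12 + 26×7 + 18×5 + 16×8 + 11×6 = 1090.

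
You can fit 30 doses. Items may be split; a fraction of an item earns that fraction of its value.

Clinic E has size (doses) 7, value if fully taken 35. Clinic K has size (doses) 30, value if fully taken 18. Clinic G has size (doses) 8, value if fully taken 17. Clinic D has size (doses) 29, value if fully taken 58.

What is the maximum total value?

82

Best value per unit of size first: Clinic E 35/7≈5, Clinic G 17/8≈2.12, Clinic D 58/29≈2, Clinic K 18/30≈0.6.
Take all of Clinic E (7 doses, value 35) → 23 doses left.
Clinic G: take in full, 8 doses for value 17 → 15 left.
Fill the last 15 doses with part of Clinic D: 15/29 of it earns 30.
Total value = 82.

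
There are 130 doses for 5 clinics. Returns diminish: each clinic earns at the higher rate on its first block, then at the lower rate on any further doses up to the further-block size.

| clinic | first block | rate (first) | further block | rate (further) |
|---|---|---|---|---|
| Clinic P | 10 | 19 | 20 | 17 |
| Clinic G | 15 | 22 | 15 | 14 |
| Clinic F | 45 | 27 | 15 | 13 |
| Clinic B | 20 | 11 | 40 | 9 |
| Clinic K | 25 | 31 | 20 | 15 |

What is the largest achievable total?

3075

Order all 10 blocks by rate: Clinic K/tier1 31 > Clinic F/tier1 27 > Clinic G/tier1 22 > Clinic P/tier1 19 > Clinic P/tier2 17 > Clinic K/tier2 15 > Clinic G/tier2 14 > Clinic F/tier2 13 > Clinic B/tier1 11 > Clinic B/tier2 9.
Clinic K/tier1 (31): +25 ; 105 left.
Clinic F/tier1 (27): +45 ; 60 left.
Fill Clinic G tier1 block (15 at 22) ; 45 left.
Clinic P/tier1 (19): +10 ; 35 left.
Clinic P tier2 at 17: fill all 20 ; 15 left.
Clinic K/tier2: +15 of 20 at 15; pool empty.
Total = 31×25 + 27×45 + 22×15 + 19×10 + 17×20 + 15×15 = 3075.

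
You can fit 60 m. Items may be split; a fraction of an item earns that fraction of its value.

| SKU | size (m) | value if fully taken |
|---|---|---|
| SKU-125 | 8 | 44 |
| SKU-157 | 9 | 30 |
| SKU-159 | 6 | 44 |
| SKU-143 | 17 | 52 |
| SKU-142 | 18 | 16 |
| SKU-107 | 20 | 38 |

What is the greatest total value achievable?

208

Sort by value density: SKU-159 44/6≈7.33, SKU-125 44/8≈5.5, SKU-157 30/9≈3.33, SKU-143 52/17≈3.06, SKU-107 38/20≈1.9, SKU-142 16/18≈0.889.
SKU-159: take in full, 6 m for value 44 → 54 left.
All 8 m of SKU-125 fit (value 44) → 46 remain.
Take all of SKU-157 (9 m, value 30) → 37 m left.
SKU-143: take in full, 17 m for value 52 → 20 left.
Take all of SKU-107 (20 m, value 38) → 0 m left.
Total value = 208.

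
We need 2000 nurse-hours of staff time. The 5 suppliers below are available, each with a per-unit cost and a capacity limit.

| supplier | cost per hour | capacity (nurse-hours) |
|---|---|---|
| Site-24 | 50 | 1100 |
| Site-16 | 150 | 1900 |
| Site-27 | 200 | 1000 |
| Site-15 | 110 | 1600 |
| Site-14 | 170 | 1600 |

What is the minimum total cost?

154000

Cheapest first:
Site-24 at 50: take all 1100 nurse-hours ; 900 still needed.
Site-15 (110): take the remaining 900 ; done.
Site-16, Site-14, Site-27: unused.
Cost = 1100×50 + 900×110 = 154000.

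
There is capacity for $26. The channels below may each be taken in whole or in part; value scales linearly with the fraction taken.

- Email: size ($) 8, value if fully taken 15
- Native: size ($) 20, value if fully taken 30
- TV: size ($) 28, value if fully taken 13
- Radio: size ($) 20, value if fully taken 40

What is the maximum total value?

51.25

Sort by value density: Radio 40/20≈2, Email 15/8≈1.88, Native 30/20≈1.5, TV 13/28≈0.464.
Take all of Radio (20 $, value 40) — 6 $ left.
Only 6 $ remain; take 6/8 of Email for value 15×6/8 = 11.25.
Total value = 51.25.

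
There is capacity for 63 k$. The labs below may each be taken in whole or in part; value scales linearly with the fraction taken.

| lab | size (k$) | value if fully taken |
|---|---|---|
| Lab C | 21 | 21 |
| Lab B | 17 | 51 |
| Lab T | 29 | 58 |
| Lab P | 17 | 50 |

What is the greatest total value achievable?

Best value per unit of size first: Lab B 51/17≈3, Lab P 50/17≈2.94, Lab T 58/29≈2, Lab C 21/21≈1.
Take all of Lab B (17 k$, value 51) → 46 k$ left.
Take all of Lab P (17 k$, value 50) → 29 k$ left.
Lab T: take in full, 29 k$ for value 58 → 0 left.
Total value = 159.

159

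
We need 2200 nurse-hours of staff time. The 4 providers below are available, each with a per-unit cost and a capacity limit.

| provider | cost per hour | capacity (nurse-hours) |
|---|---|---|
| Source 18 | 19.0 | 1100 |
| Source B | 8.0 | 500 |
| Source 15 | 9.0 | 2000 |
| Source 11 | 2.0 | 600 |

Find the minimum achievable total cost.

Use providers in increasing cost order.
Source 11 at 2.0: take all 600 nurse-hours ; 1600 still needed.
Source B (8.0): use full 500 ; 1100 nurse-hours to go.
Source 15 (9.0): take the remaining 1100 ; done.
Source 18: unused.
Cost = 600×2.0 + 500×8.0 + 1100×9.0 = 15100.

15100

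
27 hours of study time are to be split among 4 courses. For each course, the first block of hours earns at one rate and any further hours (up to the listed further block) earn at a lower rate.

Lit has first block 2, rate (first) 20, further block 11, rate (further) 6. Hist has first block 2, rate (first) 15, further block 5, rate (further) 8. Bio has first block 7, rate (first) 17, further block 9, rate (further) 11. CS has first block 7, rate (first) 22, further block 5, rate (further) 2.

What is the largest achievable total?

442

Rank every tier by rate: CS/first 22 > Lit/first 20 > Bio/first 17 > Hist/first 15 > Bio/second 11 > Hist/second 8 > Lit/second 6 > CS/second 2.
Fill CS first block (7 at 22) ; 20 left.
Lit/first (20): +2 ; 18 left.
Bio first at 17: fill all 7 ; 11 left.
Hist/first (15): +2 ; 9 left.
Fill Bio second block (9 at 11) ; 0 left.
Total = 22×7 + 20×2 + 17×7 + 15×2 + 11×9 = 442.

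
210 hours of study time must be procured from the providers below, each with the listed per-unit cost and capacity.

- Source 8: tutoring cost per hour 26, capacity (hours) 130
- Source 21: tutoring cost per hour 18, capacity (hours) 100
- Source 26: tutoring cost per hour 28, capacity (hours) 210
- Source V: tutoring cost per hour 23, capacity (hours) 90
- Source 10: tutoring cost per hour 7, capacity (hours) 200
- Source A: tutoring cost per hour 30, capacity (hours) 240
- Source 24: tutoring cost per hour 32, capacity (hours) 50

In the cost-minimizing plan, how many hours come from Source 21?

Cheapest first:
Source 10 (7): use full 200 — 10 hours to go.
Source 21 (18): take the remaining 10 — done.
Source V, Source 8, Source 26, Source A, Source 24: unused.

10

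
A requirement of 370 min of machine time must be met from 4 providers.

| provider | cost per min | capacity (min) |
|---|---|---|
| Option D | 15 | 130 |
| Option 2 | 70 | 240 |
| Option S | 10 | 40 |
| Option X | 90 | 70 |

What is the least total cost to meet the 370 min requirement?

16350

Fill from the cheapest provider first.
Option S at 10: take all 40 min ; 330 still needed.
Take 130 from Option D at 15 ; need 200 more.
Take 200 from Option 2 at 70 to finish.
Option X: unused.
Cost = 40×10 + 130×15 + 200×70 = 16350.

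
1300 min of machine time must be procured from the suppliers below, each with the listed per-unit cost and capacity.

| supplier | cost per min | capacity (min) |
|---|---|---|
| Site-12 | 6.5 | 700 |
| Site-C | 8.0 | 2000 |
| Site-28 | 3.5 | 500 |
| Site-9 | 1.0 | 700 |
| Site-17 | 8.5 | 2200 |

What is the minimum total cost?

3100

Cheapest first:
Site-9 at 1.0: take all 700 min → 600 still needed.
Take 500 from Site-28 at 3.5 → need 100 more.
Site-12 (6.5): take the remaining 100 → done.
Site-C, Site-17: unused.
Cost = 700×1.0 + 500×3.5 + 100×6.5 = 3100.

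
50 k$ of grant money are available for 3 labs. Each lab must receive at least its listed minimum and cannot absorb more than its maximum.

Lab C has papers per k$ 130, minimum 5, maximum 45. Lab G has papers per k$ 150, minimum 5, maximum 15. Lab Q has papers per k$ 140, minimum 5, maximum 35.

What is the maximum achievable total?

7100

Meeting every minimum uses 5+5+5 = 15 k$, leaving 35.
Order the labs by papers per k$: Lab G 150 > Lab Q 140 > Lab C 130.
Lab G: +10 to 15 (cap) ; 25 left.
Only 25 left; Lab Q takes them to reach 30.
Total = 130×5 + 150×15 + 140×30 = 7100.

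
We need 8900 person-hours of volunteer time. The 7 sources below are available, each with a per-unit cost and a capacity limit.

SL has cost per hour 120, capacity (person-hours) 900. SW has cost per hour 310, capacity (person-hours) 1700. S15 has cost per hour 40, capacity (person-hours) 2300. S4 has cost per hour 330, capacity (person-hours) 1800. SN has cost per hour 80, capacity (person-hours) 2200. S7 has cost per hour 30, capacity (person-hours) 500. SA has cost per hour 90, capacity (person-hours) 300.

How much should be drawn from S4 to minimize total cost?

1000

Cheapest first:
Take 500 from S7 at 30 — need 8400 more.
Take 2300 from S15 at 40 — need 6100 more.
SN (80): use full 2200 — 3900 person-hours to go.
Take 300 from SA at 90 — need 3600 more.
Take 900 from SL at 120 — need 2700 more.
SW (310): use full 1700 — 1000 person-hours to go.
S4 (330): take the remaining 1000 — done.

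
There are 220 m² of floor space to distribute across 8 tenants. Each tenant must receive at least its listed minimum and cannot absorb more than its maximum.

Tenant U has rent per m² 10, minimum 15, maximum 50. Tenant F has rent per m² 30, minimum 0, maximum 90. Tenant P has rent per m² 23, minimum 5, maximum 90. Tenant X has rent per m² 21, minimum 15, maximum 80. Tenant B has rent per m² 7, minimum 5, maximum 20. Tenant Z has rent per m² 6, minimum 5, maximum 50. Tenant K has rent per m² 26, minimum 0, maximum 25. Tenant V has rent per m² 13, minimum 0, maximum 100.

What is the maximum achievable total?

Meeting every minimum uses 15+0+5+15+5+5+0+0 = 45 m², leaving 175.
Rank by rent per m²: Tenant F 30 > Tenant K 26 > Tenant P 23 > Tenant X 21 > Tenant V 13 > Tenant U 10 > Tenant B 7 > Tenant Z 6.
Tenant F: +90 to 90 (cap) ; 85 left.
Tenant K: +25 to 25 (cap) ; 60 left.
Tenant P has room for 85 more but only 60 remain, so it gets 65.
Total = 10×15 + 30×90 + 23×65 + 21×15 + 7×5 + 6×5 + 26×25 = 5375.

5375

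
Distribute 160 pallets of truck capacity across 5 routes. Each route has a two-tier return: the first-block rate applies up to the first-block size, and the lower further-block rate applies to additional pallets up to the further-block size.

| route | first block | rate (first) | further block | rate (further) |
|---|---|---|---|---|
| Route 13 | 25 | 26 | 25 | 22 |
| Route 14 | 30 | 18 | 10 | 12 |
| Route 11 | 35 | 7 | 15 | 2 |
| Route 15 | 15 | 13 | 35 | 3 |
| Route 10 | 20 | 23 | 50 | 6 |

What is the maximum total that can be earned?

2760

Rank every tier by rate: Route 13/first 26 > Route 10/first 23 > Route 13/second 22 > Route 14/first 18 > Route 15/first 13 > Route 14/second 12 > Route 11/first 7 > Route 10/second 6 > Route 15/second 3 > Route 11/second 2.
Route 13/first (26): +25 — 135 left.
Route 10/first (23): +20 — 115 left.
Fill Route 13 second block (25 at 22) — 90 left.
Route 14/first (18): +30 — 60 left.
Route 15 first at 13: fill all 15 — 45 left.
Route 14 second at 12: fill all 10 — 35 left.
Fill Route 11 first block (35 at 7) — 0 left.
Total = 26×25 + 23×20 + 22×25 + 18×30 + 13×15 + 12×10 + 7×35 = 2760.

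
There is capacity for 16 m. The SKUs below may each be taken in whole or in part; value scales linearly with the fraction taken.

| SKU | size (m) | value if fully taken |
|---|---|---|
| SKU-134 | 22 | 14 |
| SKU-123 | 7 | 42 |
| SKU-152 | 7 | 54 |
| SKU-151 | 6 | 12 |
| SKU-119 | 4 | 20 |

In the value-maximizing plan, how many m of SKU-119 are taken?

2

Best value per unit of size first: SKU-152 54/7≈7.71, SKU-123 42/7≈6, SKU-119 20/4≈5, SKU-151 12/6≈2, SKU-134 14/22≈0.636.
All 7 m of SKU-152 fit (value 54) — 9 remain.
All 7 m of SKU-123 fit (value 42) — 2 remain.
2 m left: a 2/4 share of SKU-119 gives 20×2/4 = 10.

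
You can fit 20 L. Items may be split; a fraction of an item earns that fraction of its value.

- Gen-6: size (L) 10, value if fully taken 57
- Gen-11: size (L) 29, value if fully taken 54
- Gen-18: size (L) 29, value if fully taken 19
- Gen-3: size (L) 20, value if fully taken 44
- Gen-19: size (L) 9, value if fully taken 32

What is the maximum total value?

Sort by value density: Gen-6 57/10≈5.7, Gen-19 32/9≈3.56, Gen-3 44/20≈2.2, Gen-11 54/29≈1.86, Gen-18 19/29≈0.655.
All 10 L of Gen-6 fit (value 57) ; 10 remain.
Take all of Gen-19 (9 L, value 32) ; 1 L left.
Only 1 L remain; take 1/20 of Gen-3 for value 44×1/20 = 2.2.
Total value = 91.2.

91.2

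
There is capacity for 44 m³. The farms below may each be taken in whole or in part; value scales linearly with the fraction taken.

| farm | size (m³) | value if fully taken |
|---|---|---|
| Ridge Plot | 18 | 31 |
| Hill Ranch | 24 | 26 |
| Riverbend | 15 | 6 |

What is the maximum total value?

57.8

Best value per unit of size first: Ridge Plot 31/18≈1.72, Hill Ranch 26/24≈1.08, Riverbend 6/15≈0.4.
Ridge Plot: take in full, 18 m³ for value 31 ; 26 left.
Hill Ranch: take in full, 24 m³ for value 26 ; 2 left.
Fill the last 2 m³ with part of Riverbend: 2/15 of it earns 0.8.
Total value = 57.8.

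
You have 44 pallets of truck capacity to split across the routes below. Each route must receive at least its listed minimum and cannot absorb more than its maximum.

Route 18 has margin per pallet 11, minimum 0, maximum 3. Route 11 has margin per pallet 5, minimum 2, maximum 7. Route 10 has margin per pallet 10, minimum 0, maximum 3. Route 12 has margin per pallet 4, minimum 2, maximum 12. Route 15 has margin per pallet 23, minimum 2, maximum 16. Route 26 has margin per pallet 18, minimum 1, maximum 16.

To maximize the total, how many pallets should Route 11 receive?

4

Meeting every minimum uses 0+2+0+2+2+1 = 7 pallets, leaving 37.
Rank by margin per pallet: Route 15 23 > Route 26 18 > Route 18 11 > Route 10 10 > Route 11 5 > Route 12 4.
Route 15 takes 14 more to reach its cap of 16 — 23 left.
Route 26: +15 to 16 (cap) — 8 left.
Route 18: +3 to 3 (cap) — 5 left.
Give Route 10 3 more to hit its cap of 3 — 2 left.
Route 11 has room for 5 more but only 2 remain, so it gets 4.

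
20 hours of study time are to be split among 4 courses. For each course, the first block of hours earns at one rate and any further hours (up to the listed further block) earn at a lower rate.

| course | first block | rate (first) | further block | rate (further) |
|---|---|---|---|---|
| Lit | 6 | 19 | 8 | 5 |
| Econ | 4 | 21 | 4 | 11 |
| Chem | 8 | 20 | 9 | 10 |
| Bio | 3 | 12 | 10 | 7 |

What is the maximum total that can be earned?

382

Order all 8 blocks by rate: Econ/tier1 21 > Chem/tier1 20 > Lit/tier1 19 > Bio/tier1 12 > Econ/tier2 11 > Chem/tier2 10 > Bio/tier2 7 > Lit/tier2 5.
Econ tier1 at 21: fill all 4 → 16 left.
Chem/tier1 (20): +8 → 8 left.
Lit tier1 at 19: fill all 6 → 2 left.
2 remain; put them into Bio tier1 at 12.
Total = 21×4 + 20×8 + 19×6 + 12×2 = 382.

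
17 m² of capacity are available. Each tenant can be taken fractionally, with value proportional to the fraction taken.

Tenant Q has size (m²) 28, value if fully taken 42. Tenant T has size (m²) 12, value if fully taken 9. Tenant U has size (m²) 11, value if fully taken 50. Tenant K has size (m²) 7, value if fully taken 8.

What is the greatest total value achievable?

59

Best value per unit of size first: Tenant U 50/11≈4.55, Tenant Q 42/28≈1.5, Tenant K 8/7≈1.14, Tenant T 9/12≈0.75.
Take all of Tenant U (11 m², value 50) ; 6 m² left.
6 m² left: a 6/28 share of Tenant Q gives 42×6/28 = 9.
Total value = 59.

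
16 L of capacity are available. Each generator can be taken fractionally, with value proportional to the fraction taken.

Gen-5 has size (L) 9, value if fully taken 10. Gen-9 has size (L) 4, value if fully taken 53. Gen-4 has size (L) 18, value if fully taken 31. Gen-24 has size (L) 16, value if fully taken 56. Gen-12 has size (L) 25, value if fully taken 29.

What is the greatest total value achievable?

95

Sort by value density: Gen-9 53/4≈13.2, Gen-24 56/16≈3.5, Gen-4 31/18≈1.72, Gen-12 29/25≈1.16, Gen-5 10/9≈1.11.
Gen-9: take in full, 4 L for value 53 — 12 left.
Fill the last 12 L with part of Gen-24: 12/16 of it earns 42.
Total value = 95.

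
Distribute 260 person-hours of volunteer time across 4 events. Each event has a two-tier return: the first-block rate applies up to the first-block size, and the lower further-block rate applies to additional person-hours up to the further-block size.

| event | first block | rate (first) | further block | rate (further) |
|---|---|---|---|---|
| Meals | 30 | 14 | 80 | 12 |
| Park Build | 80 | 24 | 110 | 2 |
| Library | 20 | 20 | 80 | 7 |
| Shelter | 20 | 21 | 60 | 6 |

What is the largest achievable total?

4330

Order all 8 blocks by rate: Park Build/tier1 24 > Shelter/tier1 21 > Library/tier1 20 > Meals/tier1 14 > Meals/tier2 12 > Library/tier2 7 > Shelter/tier2 6 > Park Build/tier2 2.
Fill Park Build tier1 block (80 at 24) ; 180 left.
Shelter tier1 at 21: fill all 20 ; 160 left.
Library/tier1 (20): +20 ; 140 left.
Meals/tier1 (14): +30 ; 110 left.
Fill Meals tier2 block (80 at 12) ; 30 left.
Library tier2 at 7: only 30 left, fill 30.
Total = 24×80 + 21×20 + 20×20 + 14×30 + 12×80 + 7×30 = 4330.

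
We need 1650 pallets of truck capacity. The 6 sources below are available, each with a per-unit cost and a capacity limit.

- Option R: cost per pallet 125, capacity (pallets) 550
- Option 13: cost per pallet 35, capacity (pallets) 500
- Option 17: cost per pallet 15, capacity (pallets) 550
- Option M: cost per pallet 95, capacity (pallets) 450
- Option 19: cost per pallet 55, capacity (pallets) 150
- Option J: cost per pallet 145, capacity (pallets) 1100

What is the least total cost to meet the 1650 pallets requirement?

Fill from the cheapest source first.
Option 17 (15): use full 550 ; 1100 pallets to go.
Option 13 (35): use full 500 ; 600 pallets to go.
Option 19 at 55: take all 150 pallets ; 450 still needed.
Option M (95): use full 450 ; 0 pallets to go.
Option R, Option J: unused.
Cost = 550×15 + 500×35 + 150×55 + 450×95 = 76750.

76750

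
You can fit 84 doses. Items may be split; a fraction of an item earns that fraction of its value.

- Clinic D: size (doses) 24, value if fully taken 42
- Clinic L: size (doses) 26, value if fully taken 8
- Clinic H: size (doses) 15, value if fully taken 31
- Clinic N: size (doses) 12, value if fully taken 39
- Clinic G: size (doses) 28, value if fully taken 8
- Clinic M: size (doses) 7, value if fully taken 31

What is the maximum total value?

151

Sort by value density: Clinic M 31/7≈4.43, Clinic N 39/12≈3.25, Clinic H 31/15≈2.07, Clinic D 42/24≈1.75, Clinic L 8/26≈0.308, Clinic G 8/28≈0.286.
All 7 doses of Clinic M fit (value 31) — 77 remain.
All 12 doses of Clinic N fit (value 39) — 65 remain.
Clinic H: take in full, 15 doses for value 31 — 50 left.
All 24 doses of Clinic D fit (value 42) — 26 remain.
All 26 doses of Clinic L fit (value 8) — 0 remain.
Total value = 151.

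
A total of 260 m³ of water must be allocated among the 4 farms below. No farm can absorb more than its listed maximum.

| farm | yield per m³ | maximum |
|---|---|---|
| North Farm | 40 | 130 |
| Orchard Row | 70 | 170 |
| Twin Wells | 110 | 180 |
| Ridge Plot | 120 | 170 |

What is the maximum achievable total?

30300

Highest yield per m³ first: Ridge Plot 120 > Twin Wells 110 > Orchard Row 70 > North Farm 40.
Give Ridge Plot 170 to hit its cap of 170 — 90 left.
Only 90 left; Twin Wells takes them to reach 90.
Total = 110×90 + 120×170 = 30300.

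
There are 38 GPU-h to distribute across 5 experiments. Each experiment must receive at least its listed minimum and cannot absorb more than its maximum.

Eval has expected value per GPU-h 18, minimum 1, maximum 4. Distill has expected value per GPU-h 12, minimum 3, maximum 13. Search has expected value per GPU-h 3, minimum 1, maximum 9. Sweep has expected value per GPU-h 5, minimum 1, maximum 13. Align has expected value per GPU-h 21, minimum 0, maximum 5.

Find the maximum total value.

Meeting every minimum uses 1+3+1+1+0 = 6 GPU-h, leaving 32.
Order the experiments by expected value per GPU-h: Align 21 > Eval 18 > Distill 12 > Sweep 5 > Search 3.
Align: +5 to 5 (cap) → 27 left.
Give Eval 3 more to hit its cap of 4 → 24 left.
Give Distill 10 more to hit its cap of 13 → 14 left.
Give Sweep 12 more to hit its cap of 13 → 2 left.
Only 2 left; Search takes them to reach 3.
Total = 18×4 + 12×13 + 3×3 + 5×13 + 21×5 = 407.

407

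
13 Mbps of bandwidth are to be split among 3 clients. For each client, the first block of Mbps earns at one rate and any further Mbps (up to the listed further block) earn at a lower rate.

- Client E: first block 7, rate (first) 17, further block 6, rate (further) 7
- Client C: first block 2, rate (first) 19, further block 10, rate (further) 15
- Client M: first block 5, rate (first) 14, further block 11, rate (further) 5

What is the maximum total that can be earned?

Order all 6 blocks by rate: Client C/T1 19 > Client E/T1 17 > Client C/T2 15 > Client M/T1 14 > Client E/T2 7 > Client M/T2 5.
Client C/T1 (19): +2 ; 11 left.
Fill Client E T1 block (7 at 17) ; 4 left.
4 remain; put them into Client C T2 at 15.
Total = 19×2 + 17×7 + 15×4 = 217.

217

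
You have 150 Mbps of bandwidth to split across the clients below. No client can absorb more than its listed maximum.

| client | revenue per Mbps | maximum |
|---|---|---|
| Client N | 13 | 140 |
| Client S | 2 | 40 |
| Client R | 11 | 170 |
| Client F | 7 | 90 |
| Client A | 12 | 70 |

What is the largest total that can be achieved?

1940

Order the clients by revenue per Mbps: Client N 13 > Client A 12 > Client R 11 > Client F 7 > Client S 2.
Give Client N 140 to hit its cap of 140 ; 10 left.
Only 10 left; Client A takes them to reach 10.
Total = 13×140 + 12×10 = 1940.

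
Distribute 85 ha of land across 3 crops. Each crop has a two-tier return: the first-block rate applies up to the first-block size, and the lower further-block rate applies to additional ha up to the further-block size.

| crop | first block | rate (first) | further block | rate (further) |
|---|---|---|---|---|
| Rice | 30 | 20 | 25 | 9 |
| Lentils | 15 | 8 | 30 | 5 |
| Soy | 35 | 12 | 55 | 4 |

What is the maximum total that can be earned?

Treat each block as its own option and order by rate: Rice/first 20 > Soy/first 12 > Rice/second 9 > Lentils/first 8 > Lentils/second 5 > Soy/second 4.
Rice/first (20): +30 ; 55 left.
Fill Soy first block (35 at 12) ; 20 left.
Rice/second: +20 of 25 at 9; pool empty.
Total = 20×30 + 12×35 + 9×20 = 1200.

1200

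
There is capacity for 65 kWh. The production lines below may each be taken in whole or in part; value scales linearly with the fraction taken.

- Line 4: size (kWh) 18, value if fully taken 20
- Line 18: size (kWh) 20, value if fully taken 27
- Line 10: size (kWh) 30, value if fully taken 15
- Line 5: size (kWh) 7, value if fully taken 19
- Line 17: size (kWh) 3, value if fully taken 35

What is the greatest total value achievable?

109.5

Best value per unit of size first: Line 17 35/3≈11.7, Line 5 19/7≈2.71, Line 18 27/20≈1.35, Line 4 20/18≈1.11, Line 10 15/30≈0.5.
All 3 kWh of Line 17 fit (value 35) ; 62 remain.
Take all of Line 5 (7 kWh, value 19) ; 55 kWh left.
Line 18: take in full, 20 kWh for value 27 ; 35 left.
All 18 kWh of Line 4 fit (value 20) ; 17 remain.
Only 17 kWh remain; take 17/30 of Line 10 for value 15×17/30 = 8.5.
Total value = 109.5.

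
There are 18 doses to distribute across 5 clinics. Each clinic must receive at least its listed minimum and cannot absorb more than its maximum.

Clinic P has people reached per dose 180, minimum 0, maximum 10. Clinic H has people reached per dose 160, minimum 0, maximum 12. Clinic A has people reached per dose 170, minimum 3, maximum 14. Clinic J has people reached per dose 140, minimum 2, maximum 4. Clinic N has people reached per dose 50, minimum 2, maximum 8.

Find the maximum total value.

Meeting every minimum uses 0+0+3+2+2 = 7 doses, leaving 11.
Order the clinics by people reached per dose: Clinic P 180 > Clinic A 170 > Clinic H 160 > Clinic J 140 > Clinic N 50.
Clinic P: +10 to 10 (cap) → 1 left.
Only 1 left; Clinic A takes them to reach 4.
Total = 180×10 + 170×4 + 140×2 + 50×2 = 2860.

2860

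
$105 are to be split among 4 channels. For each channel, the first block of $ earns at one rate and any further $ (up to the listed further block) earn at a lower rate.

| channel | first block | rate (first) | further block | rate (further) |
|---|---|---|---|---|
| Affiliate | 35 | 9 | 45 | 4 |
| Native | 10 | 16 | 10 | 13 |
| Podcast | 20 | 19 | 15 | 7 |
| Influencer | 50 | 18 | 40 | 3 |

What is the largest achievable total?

Rank every tier by rate: Podcast/T1 19 > Influencer/T1 18 > Native/T1 16 > Native/T2 13 > Affiliate/T1 9 > Podcast/T2 7 > Affiliate/T2 4 > Influencer/T2 3.
Podcast T1 at 19: fill all 20 ; 85 left.
Influencer/T1 (18): +50 ; 35 left.
Native T1 at 16: fill all 10 ; 25 left.
Native/T2 (13): +10 ; 15 left.
Affiliate/T1: +15 of 35 at 9; pool empty.
Total = 19×20 + 18×50 + 16×10 + 13×10 + 9×15 = 1705.

1705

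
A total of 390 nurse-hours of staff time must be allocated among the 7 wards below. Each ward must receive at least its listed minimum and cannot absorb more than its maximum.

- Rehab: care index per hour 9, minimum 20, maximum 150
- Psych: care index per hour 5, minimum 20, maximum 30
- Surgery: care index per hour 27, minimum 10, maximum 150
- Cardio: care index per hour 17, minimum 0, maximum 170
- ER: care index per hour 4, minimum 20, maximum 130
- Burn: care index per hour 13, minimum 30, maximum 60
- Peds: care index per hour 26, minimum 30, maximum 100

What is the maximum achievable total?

Meeting every minimum uses 20+20+10+0+20+30+30 = 130 nurse-hours, leaving 260.
Highest care index per hour first: Surgery 27 > Peds 26 > Cardio 17 > Burn 13 > Rehab 9 > Psych 5 > ER 4.
Surgery: +140 to 150 (cap) → 120 left.
Peds: +70 to 100 (cap) → 50 left.
Cardio: +50 (room for 170) → 50. Pool exhausted.
Total = 9×20 + 5×20 + 27×150 + 17×50 + 4×20 + 13×30 + 26×100 = 8250.

8250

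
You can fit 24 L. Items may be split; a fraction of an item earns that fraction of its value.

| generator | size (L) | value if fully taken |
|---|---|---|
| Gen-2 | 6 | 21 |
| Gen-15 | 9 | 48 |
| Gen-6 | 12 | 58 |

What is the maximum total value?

116.5

Rank by value-to-size ratio: Gen-15 48/9≈5.33, Gen-6 58/12≈4.83, Gen-2 21/6≈3.5.
All 9 L of Gen-15 fit (value 48) ; 15 remain.
Gen-6: take in full, 12 L for value 58 ; 3 left.
Only 3 L remain; take 3/6 of Gen-2 for value 21×3/6 = 10.5.
Total value = 116.5.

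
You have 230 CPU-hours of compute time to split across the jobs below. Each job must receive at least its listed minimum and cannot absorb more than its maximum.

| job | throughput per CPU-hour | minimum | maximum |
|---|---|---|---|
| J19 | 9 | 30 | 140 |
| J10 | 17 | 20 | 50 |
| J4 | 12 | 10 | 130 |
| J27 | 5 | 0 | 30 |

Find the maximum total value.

Meeting every minimum uses 30+20+10+0 = 60 CPU-hours, leaving 170.
Order the jobs by throughput per CPU-hour: J10 17 > J4 12 > J19 9 > J27 5.
J10: +30 to 50 (cap) → 140 left.
Give J4 120 more to hit its cap of 130 → 20 left.
Only 20 left; J19 takes them to reach 50.
Total = 9×50 + 17×50 + 12×130 = 2860.

2860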